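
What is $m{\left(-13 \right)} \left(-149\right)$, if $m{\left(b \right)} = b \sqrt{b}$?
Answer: $1937 i \sqrt{13} \approx 6984.0 i$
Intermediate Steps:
$m{\left(b \right)} = b^{\frac{3}{2}}$
$m{\left(-13 \right)} \left(-149\right) = \left(-13\right)^{\frac{3}{2}} \left(-149\right) = - 13 i \sqrt{13} \left(-149\right) = 1937 i \sqrt{13}$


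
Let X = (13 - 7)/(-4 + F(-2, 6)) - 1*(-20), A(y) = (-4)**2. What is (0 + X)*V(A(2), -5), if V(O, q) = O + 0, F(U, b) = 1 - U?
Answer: 224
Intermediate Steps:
A(y) = 16
V(O, q) = O
X = 14 (X = (13 - 7)/(-4 + (1 - 1*(-2))) - 1*(-20) = 6/(-4 + (1 + 2)) + 20 = 6/(-4 + 3) + 20 = 6/(-1) + 20 = 6*(-1) + 20 = -6 + 20 = 14)
(0 + X)*V(A(2), -5) = (0 + 14)*16 = 14*16 = 224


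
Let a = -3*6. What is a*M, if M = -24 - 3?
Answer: 486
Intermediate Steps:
M = -27
a = -18
a*M = -18*(-27) = 486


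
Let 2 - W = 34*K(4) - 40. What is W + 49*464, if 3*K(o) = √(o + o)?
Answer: 22778 - 68*√2/3 ≈ 22746.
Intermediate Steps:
K(o) = √2*√o/3 (K(o) = √(o + o)/3 = √(2*o)/3 = (√2*√o)/3 = √2*√o/3)
W = 42 - 68*√2/3 (W = 2 - (34*(√2*√4/3) - 40) = 2 - (34*((⅓)*√2*2) - 40) = 2 - (34*(2*√2/3) - 40) = 2 - (68*√2/3 - 40) = 2 - (-40 + 68*√2/3) = 2 + (40 - 68*√2/3) = 42 - 68*√2/3 ≈ 9.9445)
W + 49*464 = (42 - 68*√2/3) + 49*464 = (42 - 68*√2/3) + 22736 = 22778 - 68*√2/3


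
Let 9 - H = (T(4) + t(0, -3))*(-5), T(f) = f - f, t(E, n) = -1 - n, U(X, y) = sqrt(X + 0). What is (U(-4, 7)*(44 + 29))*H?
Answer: 2774*I ≈ 2774.0*I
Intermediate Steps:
U(X, y) = sqrt(X)
T(f) = 0
H = 19 (H = 9 - (0 + (-1 - 1*(-3)))*(-5) = 9 - (0 + (-1 + 3))*(-5) = 9 - (0 + 2)*(-5) = 9 - 2*(-5) = 9 - 1*(-10) = 9 + 10 = 19)
(U(-4, 7)*(44 + 29))*H = (sqrt(-4)*(44 + 29))*19 = ((2*I)*73)*19 = (146*I)*19 = 2774*I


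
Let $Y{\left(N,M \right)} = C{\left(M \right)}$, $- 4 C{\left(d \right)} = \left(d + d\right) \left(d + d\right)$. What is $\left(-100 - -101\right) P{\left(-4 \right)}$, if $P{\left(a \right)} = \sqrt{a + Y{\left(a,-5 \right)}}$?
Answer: $i \sqrt{29} \approx 5.3852 i$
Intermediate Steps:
$C{\left(d \right)} = - d^{2}$ ($C{\left(d \right)} = - \frac{\left(d + d\right) \left(d + d\right)}{4} = - \frac{2 d 2 d}{4} = - \frac{4 d^{2}}{4} = - d^{2}$)
$Y{\left(N,M \right)} = - M^{2}$
$P{\left(a \right)} = \sqrt{-25 + a}$ ($P{\left(a \right)} = \sqrt{a - \left(-5\right)^{2}} = \sqrt{a - 25} = \sqrt{-25 + a}$)
$\left(-100 - -101\right) P{\left(-4 \right)} = \left(-100 - -101\right) \sqrt{-25 - 4} = \left(-100 + 101\right) \sqrt{-29} = 1 i \sqrt{29} = i \sqrt{29}$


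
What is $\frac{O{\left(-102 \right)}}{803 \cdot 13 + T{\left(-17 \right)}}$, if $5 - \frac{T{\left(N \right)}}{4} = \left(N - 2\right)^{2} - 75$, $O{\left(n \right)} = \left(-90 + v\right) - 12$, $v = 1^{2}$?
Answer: $- \frac{101}{9315} \approx -0.010843$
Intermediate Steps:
$v = 1$
$O{\left(n \right)} = -101$ ($O{\left(n \right)} = \left(-90 + 1\right) - 12 = -89 - 12 = -101$)
$T{\left(N \right)} = 320 - 4 \left(-2 + N\right)^{2}$ ($T{\left(N \right)} = 20 - 4 \left(\left(N - 2\right)^{2} - 75\right) = 20 - 4 \left(\left(-2 + N\right)^{2} - 75\right) = 20 - 4 \left(-75 + \left(-2 + N\right)^{2}\right) = 20 - \left(-300 + 4 \left(-2 + N\right)^{2}\right) = 320 - 4 \left(-2 + N\right)^{2}$)
$\frac{O{\left(-102 \right)}}{803 \cdot 13 + T{\left(-17 \right)}} = - \frac{101}{803 \cdot 13 + \left(320 - 4 \left(-2 - 17\right)^{2}\right)} = - \frac{101}{10439 + \left(320 - 4 \left(-19\right)^{2}\right)} = - \frac{101}{10439 + \left(320 - 1444\right)} = - \frac{101}{10439 - 1124} = - \frac{101}{9315}$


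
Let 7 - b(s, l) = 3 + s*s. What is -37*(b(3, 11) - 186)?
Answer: 7067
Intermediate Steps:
b(s, l) = 4 - s**2 (b(s, l) = 7 - (3 + s*s) = 7 - (3 + s**2) = 7 + (-3 - s**2) = 4 - s**2)
-37*(b(3, 11) - 186) = -37*((4 - 1*3**2) - 186) = -37*((4 - 1*9) - 186) = -37*((4 - 9) - 186) = -37*(-5 - 186) = -37*(-191) = 7067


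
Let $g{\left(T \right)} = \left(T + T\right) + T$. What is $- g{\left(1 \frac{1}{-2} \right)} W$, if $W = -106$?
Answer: $-159$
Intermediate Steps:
$g{\left(T \right)} = 3 T$ ($g{\left(T \right)} = 2 T + T = 3 T$)
$- g{\left(1 \frac{1}{-2} \right)} W = - 3 \cdot 1 \frac{1}{-2} \left(-106\right) = - 3 \cdot 1 \left(- \frac{1}{2}\right) \left(-106\right) = - \frac{3 \left(-1\right)}{2} \left(-106\right) = \left(-1\right) \left(- \frac{3}{2}\right) \left(-106\right) = \frac{3}{2} \left(-106\right) = -159$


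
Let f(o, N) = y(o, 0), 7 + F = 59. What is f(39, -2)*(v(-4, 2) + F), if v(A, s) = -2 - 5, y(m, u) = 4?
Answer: 180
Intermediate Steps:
F = 52 (F = -7 + 59 = 52)
f(o, N) = 4
v(A, s) = -7
f(39, -2)*(v(-4, 2) + F) = 4*(-7 + 52) = 4*45 = 180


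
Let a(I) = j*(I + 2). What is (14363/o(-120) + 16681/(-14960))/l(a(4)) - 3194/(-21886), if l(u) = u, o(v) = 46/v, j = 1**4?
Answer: -141080561208049/22591604640 ≈ -6244.8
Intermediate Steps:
j = 1
a(I) = 2 + I (a(I) = 1*(I + 2) = 1*(2 + I) = 2 + I)
(14363/o(-120) + 16681/(-14960))/l(a(4)) - 3194/(-21886) = (14363/((46/(-120))) + 16681/(-14960))/(2 + 4) - 3194/(-21886) = (14363/((46*(-1/120))) + 16681*(-1/14960))/6 - 3194*(-1/21886) = (14363/(-23/60) - 16681/14960)*(1/6) + 1597/10943 = (14363*(-60/23) - 16681/14960)*(1/6) + 1597/10943 = (-861780/23 - 16681/14960)*(1/6) + 1597/10943 = -12892612463/344080*1/6 + 1597/10943 = -12892612463/2064480 + 1597/10943 = -141080561208049/22591604640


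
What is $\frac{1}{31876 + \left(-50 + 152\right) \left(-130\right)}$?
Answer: $\frac{1}{18616} \approx 5.3717 \cdot 10^{-5}$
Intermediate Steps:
$\frac{1}{31876 + \left(-50 + 152\right) \left(-130\right)} = \frac{1}{31876 + 102 \left(-130\right)} = \frac{1}{31876 - 13260} = \frac{1}{18616}$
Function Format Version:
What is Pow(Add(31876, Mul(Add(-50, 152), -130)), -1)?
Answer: Rational(1, 18616) ≈ 5.3717e-5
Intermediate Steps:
Pow(Add(31876, Mul(Add(-50, 152), -130)), -1) = Pow(Add(31876, Mul(102, -130)), -1) = Pow(Add(31876, -13260), -1) = Pow(18616, -1) = Rational(1, 18616)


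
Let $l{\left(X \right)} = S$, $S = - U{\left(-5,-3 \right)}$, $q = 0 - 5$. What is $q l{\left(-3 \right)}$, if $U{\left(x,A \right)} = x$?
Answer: $-25$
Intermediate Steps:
$q = -5$ ($q = 0 - 5 = -5$)
$S = 5$ ($S = \left(-1\right) \left(-5\right) = 5$)
$l{\left(X \right)} = 5$
$q l{\left(-3 \right)} = \left(-5\right) 5 = -25$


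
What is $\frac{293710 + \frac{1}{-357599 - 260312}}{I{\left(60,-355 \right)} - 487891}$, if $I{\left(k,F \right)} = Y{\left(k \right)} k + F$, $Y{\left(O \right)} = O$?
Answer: $- \frac{181486639809}{299468094506} \approx -0.60603$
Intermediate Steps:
$I{\left(k,F \right)} = F + k^{2}$ ($I{\left(k,F \right)} = k k + F = k^{2} + F = F + k^{2}$)
$\frac{293710 + \frac{1}{-357599 - 260312}}{I{\left(60,-355 \right)} - 487891} = \frac{293710 + \frac{1}{-357599 - 260312}}{\left(-355 + 60^{2}\right) - 487891} = \frac{293710 + \frac{1}{-617911}}{\left(-355 + 3600\right) - 487891} = \frac{293710 - \frac{1}{617911}}{3245 - 487891} = \frac{181486639809}{617911 \left(-484646\right)} = \frac{181486639809}{617911} \left(- \frac{1}{484646}\right) = - \frac{181486639809}{299468094506}$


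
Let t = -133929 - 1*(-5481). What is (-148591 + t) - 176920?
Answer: -453959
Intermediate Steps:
t = -128448 (t = -133929 + 5481 = -128448)
(-148591 + t) - 176920 = (-148591 - 128448) - 176920 = -277039 - 176920 = -453959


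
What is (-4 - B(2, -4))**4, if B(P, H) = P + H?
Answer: 16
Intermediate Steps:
B(P, H) = H + P
(-4 - B(2, -4))**4 = (-4 - (-4 + 2))**4 = (-4 - 1*(-2))**4 = (-4 + 2)**4 = (-2)**4 = 16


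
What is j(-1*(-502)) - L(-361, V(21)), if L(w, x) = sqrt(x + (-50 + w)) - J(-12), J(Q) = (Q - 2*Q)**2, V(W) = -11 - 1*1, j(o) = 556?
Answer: 700 - 3*I*sqrt(47) ≈ 700.0 - 20.567*I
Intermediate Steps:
V(W) = -12 (V(W) = -11 - 1 = -12)
J(Q) = Q**2 (J(Q) = (-Q)**2 = Q**2)
L(w, x) = -144 + sqrt(-50 + w + x) (L(w, x) = sqrt(x + (-50 + w)) - 1*(-12)**2 = sqrt(-50 + w + x) - 1*144 = sqrt(-50 + w + x) - 144 = -144 + sqrt(-50 + w + x))
j(-1*(-502)) - L(-361, V(21)) = 556 - (-144 + sqrt(-50 - 361 - 12)) = 556 - (-144 + sqrt(-423)) = 556 - (-144 + 3*I*sqrt(47)) = 556 + (144 - 3*I*sqrt(47)) = 700 - 3*I*sqrt(47)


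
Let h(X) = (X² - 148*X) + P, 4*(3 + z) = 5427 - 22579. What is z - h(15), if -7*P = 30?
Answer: -16042/7 ≈ -2291.7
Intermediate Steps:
P = -30/7 (P = -⅐*30 = -30/7 ≈ -4.2857)
z = -4291 (z = -3 + (5427 - 22579)/4 = -3 + (¼)*(-17152) = -3 - 4288 = -4291)
h(X) = -30/7 + X² - 148*X (h(X) = (X² - 148*X) - 30/7 = -30/7 + X² - 148*X)
z - h(15) = -4291 - (-30/7 + 15² - 148*15) = -4291 - (-30/7 + 225 - 2220) = -4291 - 1*(-13995/7) = -4291 + 13995/7 = -16042/7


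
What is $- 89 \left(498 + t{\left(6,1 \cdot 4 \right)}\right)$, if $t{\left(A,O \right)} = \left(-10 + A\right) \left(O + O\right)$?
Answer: $-41474$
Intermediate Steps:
$t{\left(A,O \right)} = 2 O \left(-10 + A\right)$ ($t{\left(A,O \right)} = \left(-10 + A\right) 2 O = 2 O \left(-10 + A\right)$)
$- 89 \left(498 + t{\left(6,1 \cdot 4 \right)}\right) = - 89 \left(498 + 2 \cdot 1 \cdot 4 \left(-10 + 6\right)\right) = - 89 \left(498 + 2 \cdot 4 \left(-4\right)\right) = - 89 \left(498 - 32\right) = \left(-89\right) 466 = -41474$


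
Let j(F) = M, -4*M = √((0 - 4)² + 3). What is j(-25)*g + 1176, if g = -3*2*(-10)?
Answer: 1176 - 15*√19 ≈ 1110.6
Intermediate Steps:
M = -√19/4 (M = -√((0 - 4)² + 3)/4 = -√((-4)² + 3)/4 = -√(16 + 3)/4 = -√19/4 ≈ -1.0897)
j(F) = -√19/4
g = 60 (g = -6*(-10) = 60)
j(-25)*g + 1176 = -√19/4*60 + 1176 = -15*√19 + 1176 = 1176 - 15*√19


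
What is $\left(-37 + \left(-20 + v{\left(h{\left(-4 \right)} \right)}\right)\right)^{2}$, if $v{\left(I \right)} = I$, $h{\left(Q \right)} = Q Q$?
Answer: $1681$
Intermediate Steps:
$h{\left(Q \right)} = Q^{2}$
$\left(-37 + \left(-20 + v{\left(h{\left(-4 \right)} \right)}\right)\right)^{2} = \left(-37 - \left(20 - \left(-4\right)^{2}\right)\right)^{2} = \left(-37 + \left(-20 + 16\right)\right)^{2} = \left(-37 - 4\right)^{2} = \left(-41\right)^{2} = 1681$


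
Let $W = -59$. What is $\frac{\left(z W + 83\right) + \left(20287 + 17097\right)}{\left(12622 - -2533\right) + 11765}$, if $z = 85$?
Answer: $\frac{8113}{6730} \approx 1.2055$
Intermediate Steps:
$\frac{\left(z W + 83\right) + \left(20287 + 17097\right)}{\left(12622 - -2533\right) + 11765} = \frac{\left(85 \left(-59\right) + 83\right) + \left(20287 + 17097\right)}{\left(12622 - -2533\right) + 11765} = \frac{\left(-5015 + 83\right) + 37384}{\left(12622 + 2533\right) + 11765} = \frac{-4932 + 37384}{15155 + 11765} = \frac{32452}{26920} = 32452 \cdot \frac{1}{26920} = \frac{8113}{6730}$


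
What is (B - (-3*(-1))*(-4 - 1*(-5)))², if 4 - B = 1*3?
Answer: 4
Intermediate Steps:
B = 1 (B = 4 - 3 = 1)
(B - (-3*(-1))*(-4 - 1*(-5)))² = (1 - (-3*(-1))*(-4 - 1*(-5)))² = (1 - 3*(-4 + 5))² = (1 - 3)² = (-2)² = 4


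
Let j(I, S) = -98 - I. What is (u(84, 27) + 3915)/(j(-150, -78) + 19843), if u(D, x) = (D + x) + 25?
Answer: 4051/19895 ≈ 0.20362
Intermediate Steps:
u(D, x) = 25 + D + x
(u(84, 27) + 3915)/(j(-150, -78) + 19843) = ((25 + 84 + 27) + 3915)/((-98 - 1*(-150)) + 19843) = (136 + 3915)/((-98 + 150) + 19843) = 4051/(52 + 19843) = 4051/19895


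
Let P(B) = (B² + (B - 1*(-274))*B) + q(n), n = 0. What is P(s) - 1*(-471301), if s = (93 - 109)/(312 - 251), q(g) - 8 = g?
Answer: 1753473877/3721 ≈ 4.7124e+5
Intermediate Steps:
q(g) = 8 + g
s = -16/61 ≈ -0.26230
P(B) = 8 + B² + B*(274 + B) (P(B) = (B² + (B - 1*(-274))*B) + (8 + 0) = (B² + (B + 274)*B) + 8 = (B² + (274 + B)*B) + 8 = (B² + B*(274 + B)) + 8 = 8 + B² + B*(274 + B))
P(s) - 1*(-471301) = (8 + 2*(-16/61)² + 274*(-16/61)) - 1*(-471301) = (8 + 2*(256/3721) - 4384/61) + 471301 = (8 + 512/3721 - 4384/61) + 471301 = -237144/3721 + 471301 = 1753473877/3721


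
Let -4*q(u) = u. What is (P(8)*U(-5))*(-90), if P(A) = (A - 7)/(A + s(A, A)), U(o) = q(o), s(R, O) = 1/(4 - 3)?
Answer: -25/2 ≈ -12.500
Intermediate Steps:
q(u) = -u/4
s(R, O) = 1 (s(R, O) = 1/1 = 1)
U(o) = -o/4
P(A) = (-7 + A)/(1 + A) (P(A) = (A - 7)/(A + 1) = (-7 + A)/(1 + A))
(P(8)*U(-5))*(-90) = (((-7 + 8)/(1 + 8))*(-1/4*(-5)))*(-90) = ((1/9)*(5/4))*(-90) = (5/36)*(-90) = -25/2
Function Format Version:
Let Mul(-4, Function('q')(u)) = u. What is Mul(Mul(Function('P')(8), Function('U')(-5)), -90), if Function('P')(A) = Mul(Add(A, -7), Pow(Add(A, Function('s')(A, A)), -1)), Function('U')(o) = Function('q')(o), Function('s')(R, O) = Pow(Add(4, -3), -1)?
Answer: Rational(-25, 2) ≈ -12.500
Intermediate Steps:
Function('q')(u) = Mul(Rational(-1, 4), u)
Function('s')(R, O) = 1 (Function('s')(R, O) = Pow(1, -1) = 1)
Function('U')(o) = Mul(Rational(-1, 4), o)
Function('P')(A) = Mul(Pow(Add(1, A), -1), Add(-7, A)) (Function('P')(A) = Mul(Add(A, -7), Pow(Add(A, 1), -1)) = Mul(Add(-7, A), Pow(Add(1, A), -1)) = Mul(Pow(Add(1, A), -1), Add(-7, A)))
Mul(Mul(Function('P')(8), Function('U')(-5)), -90) = Mul(Mul(Mul(Pow(Add(1, 8), -1), Add(-7, 8)), Mul(Rational(-1, 4), -5)), -90) = Mul(Mul(Mul(Pow(9, -1), 1), Rational(5, 4)), -90) = Mul(Mul(Mul(Rational(1, 9), 1), Rational(5, 4)), -90) = Mul(Mul(Rational(1, 9), Rational(5, 4)), -90) = Mul(Rational(5, 36), -90) = Rational(-25, 2)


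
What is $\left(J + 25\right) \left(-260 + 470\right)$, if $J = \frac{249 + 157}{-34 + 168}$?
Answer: $\frac{394380}{67} \approx 5886.3$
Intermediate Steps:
$J = \frac{203}{67}$ ($J = \frac{406}{134} = 406 \cdot \frac{1}{134} = \frac{203}{67} \approx 3.0299$)
$\left(J + 25\right) \left(-260 + 470\right) = \left(\frac{203}{67} + 25\right) \left(-260 + 470\right) = \frac{1878}{67} \cdot 210 = \frac{394380}{67}$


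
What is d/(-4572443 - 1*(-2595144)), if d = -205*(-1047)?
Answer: -214635/1977299 ≈ -0.10855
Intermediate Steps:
d = 214635
d/(-4572443 - 1*(-2595144)) = 214635/(-4572443 - 1*(-2595144)) = 214635/(-4572443 + 2595144) = 214635/(-1977299) = 214635*(-1/1977299) = -214635/1977299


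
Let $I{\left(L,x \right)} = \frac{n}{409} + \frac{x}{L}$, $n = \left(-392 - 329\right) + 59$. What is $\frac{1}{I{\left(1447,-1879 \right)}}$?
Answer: $- \frac{591823}{1726425} \approx -0.3428$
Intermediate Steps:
$n = -662$ ($n = -721 + 59 = -662$)
$I{\left(L,x \right)} = - \frac{662}{409} + \frac{x}{L}$
$\frac{1}{I{\left(1447,-1879 \right)}} = \frac{1}{- \frac{662}{409} - \frac{1879}{1447}} = \frac{1}{- \frac{1726425}{591823}} = - \frac{591823}{1726425}$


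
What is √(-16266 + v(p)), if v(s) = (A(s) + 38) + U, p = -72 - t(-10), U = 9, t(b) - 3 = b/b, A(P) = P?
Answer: I*√16295 ≈ 127.65*I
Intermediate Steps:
t(b) = 4 (t(b) = 3 + b/b = 3 + 1 = 4)
p = -76 (p = -72 - 1*4 = -72 - 4 = -76)
v(s) = 47 + s (v(s) = (s + 38) + 9 = (38 + s) + 9 = 47 + s)
√(-16266 + v(p)) = √(-16266 + (47 - 76)) = √(-16266 - 29) = √(-16295) = I*√16295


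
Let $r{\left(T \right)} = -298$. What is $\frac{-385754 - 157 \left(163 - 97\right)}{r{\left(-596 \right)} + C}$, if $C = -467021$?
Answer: $\frac{396116}{467319} \approx 0.84764$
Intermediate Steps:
$\frac{-385754 - 157 \left(163 - 97\right)}{r{\left(-596 \right)} + C} = \frac{-385754 - 157 \left(163 - 97\right)}{-298 - 467021} = \frac{-385754 - 10362}{-467319} = \left(-385754 - 10362\right) \left(- \frac{1}{467319}\right) = \left(-396116\right) \left(- \frac{1}{467319}\right) = \frac{396116}{467319}$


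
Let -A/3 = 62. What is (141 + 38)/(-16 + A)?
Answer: -179/202 ≈ -0.88614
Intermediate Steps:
A = -186 (A = -3*62 = -186)
(141 + 38)/(-16 + A) = (141 + 38)/(-16 - 186) = 179/(-202) = -1/202*179 = -179/202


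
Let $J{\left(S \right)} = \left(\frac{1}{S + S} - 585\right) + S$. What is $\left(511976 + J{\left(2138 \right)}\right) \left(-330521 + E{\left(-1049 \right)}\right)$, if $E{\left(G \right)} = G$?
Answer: $- \frac{364038993078925}{2138} \approx -1.7027 \cdot 10^{11}$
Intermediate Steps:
$J{\left(S \right)} = -585 + S + \frac{1}{2 S}$ ($J{\left(S \right)} = \left(\frac{1}{2 S} - 585\right) + S = \left(-585 + \frac{1}{2 S}\right) + S = -585 + S + \frac{1}{2 S}$)
$\left(511976 + J{\left(2138 \right)}\right) \left(-330521 + E{\left(-1049 \right)}\right) = \left(511976 + \left(-585 + 2138 + \frac{1}{2 \cdot 2138}\right)\right) \left(-330521 - 1049\right) = \left(511976 + \left(-585 + 2138 + \frac{1}{2} \cdot \frac{1}{2138}\right)\right) \left(-331570\right) = \left(511976 + \left(-585 + 2138 + \frac{1}{4276}\right)\right) \left(-331570\right) = \left(511976 + \frac{6640629}{4276}\right) \left(-331570\right) = \frac{2195850005}{4276} \left(-331570\right) = - \frac{364038993078925}{2138}$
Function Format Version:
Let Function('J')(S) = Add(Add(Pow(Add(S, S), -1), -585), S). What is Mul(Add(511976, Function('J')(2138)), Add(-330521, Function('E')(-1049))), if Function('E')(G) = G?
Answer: Rational(-364038993078925, 2138) ≈ -1.7027e+11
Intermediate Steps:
Function('J')(S) = Add(-585, S, Mul(Rational(1, 2), Pow(S, -1))) (Function('J')(S) = Add(Add(Pow(Mul(2, S), -1), -585), S) = Add(Add(Mul(Rational(1, 2), Pow(S, -1)), -585), S) = Add(Add(-585, Mul(Rational(1, 2), Pow(S, -1))), S) = Add(-585, S, Mul(Rational(1, 2), Pow(S, -1))))
Mul(Add(511976, Function('J')(2138)), Add(-330521, Function('E')(-1049))) = Mul(Add(511976, Add(-585, 2138, Mul(Rational(1, 2), Pow(2138, -1)))), Add(-330521, -1049)) = Mul(Add(511976, Add(-585, 2138, Mul(Rational(1, 2), Rational(1, 2138)))), -331570) = Mul(Add(511976, Add(-585, 2138, Rational(1, 4276))), -331570) = Mul(Add(511976, Rational(6640629, 4276)), -331570) = Mul(Rational(2195850005, 4276), -331570) = Rational(-364038993078925, 2138)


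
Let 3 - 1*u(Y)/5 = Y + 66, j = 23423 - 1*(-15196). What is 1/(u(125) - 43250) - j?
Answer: -1706573611/44190 ≈ -38619.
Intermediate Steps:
j = 38619 (j = 23423 + 15196 = 38619)
u(Y) = -315 - 5*Y (u(Y) = 15 - 5*(Y + 66) = 15 - 5*(66 + Y) = 15 + (-330 - 5*Y) = -315 - 5*Y)
1/(u(125) - 43250) - j = 1/((-315 - 5*125) - 43250) - 1*38619 = 1/((-315 - 625) - 43250) - 38619 = 1/(-940 - 43250) - 38619 = 1/(-44190) - 38619 = -1/44190 - 38619 = -1706573611/44190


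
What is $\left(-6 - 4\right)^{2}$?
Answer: $100$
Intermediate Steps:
$\left(-6 - 4\right)^{2} = \left(-10\right)^{2} = 100$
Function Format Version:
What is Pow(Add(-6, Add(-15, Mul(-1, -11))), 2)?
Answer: 100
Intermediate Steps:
Pow(Add(-6, Add(-15, Mul(-1, -11))), 2) = Pow(Add(-6, Add(-15, 11)), 2) = Pow(Add(-6, -4), 2) = Pow(-10, 2) = 100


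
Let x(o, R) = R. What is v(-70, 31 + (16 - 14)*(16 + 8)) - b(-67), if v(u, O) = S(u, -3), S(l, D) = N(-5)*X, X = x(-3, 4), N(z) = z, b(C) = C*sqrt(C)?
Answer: -20 + 67*I*sqrt(67) ≈ -20.0 + 548.42*I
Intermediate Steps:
b(C) = C**(3/2)
X = 4
S(l, D) = -20 (S(l, D) = -5*4 = -20)
v(u, O) = -20
v(-70, 31 + (16 - 14)*(16 + 8)) - b(-67) = -20 - (-67)**(3/2) = -20 - (-67)*I*sqrt(67) = -20 + 67*I*sqrt(67)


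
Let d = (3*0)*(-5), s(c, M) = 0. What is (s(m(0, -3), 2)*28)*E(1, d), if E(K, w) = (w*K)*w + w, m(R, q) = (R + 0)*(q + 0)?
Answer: 0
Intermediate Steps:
m(R, q) = R*q
d = 0 (d = 0*(-5) = 0)
E(K, w) = w + K*w**2 (E(K, w) = (K*w)*w + w = K*w**2 + w = w + K*w**2)
(s(m(0, -3), 2)*28)*E(1, d) = (0*28)*(0*(1 + 1*0)) = 0*(0*(1 + 0)) = 0*(0*1) = 0*0 = 0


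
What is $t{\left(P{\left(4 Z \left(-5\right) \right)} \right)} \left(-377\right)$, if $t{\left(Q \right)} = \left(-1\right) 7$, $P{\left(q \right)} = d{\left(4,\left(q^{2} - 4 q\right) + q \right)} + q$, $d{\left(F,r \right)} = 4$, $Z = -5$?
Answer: $2639$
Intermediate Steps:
$P{\left(q \right)} = 4 + q$
$t{\left(Q \right)} = -7$
$t{\left(P{\left(4 Z \left(-5\right) \right)} \right)} \left(-377\right) = \left(-7\right) \left(-377\right) = 2639$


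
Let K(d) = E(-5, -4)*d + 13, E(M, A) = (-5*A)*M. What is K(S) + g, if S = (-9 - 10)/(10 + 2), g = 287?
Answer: 1375/3 ≈ 458.33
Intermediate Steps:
E(M, A) = -5*A*M
S = -19/12 ≈ -1.5833
K(d) = 13 - 100*d (K(d) = (-5*(-4)*(-5))*d + 13 = -100*d + 13 = 13 - 100*d)
K(S) + g = (13 - 100*(-19/12)) + 287 = (13 + 475/3) + 287 = 514/3 + 287 = 1375/3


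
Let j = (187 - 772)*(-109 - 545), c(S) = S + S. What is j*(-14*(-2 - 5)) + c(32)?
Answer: 37493884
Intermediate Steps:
c(S) = 2*S
j = 382590 (j = -585*(-654) = 382590)
j*(-14*(-2 - 5)) + c(32) = 382590*(-14*(-2 - 5)) + 2*32 = 382590*(-14*(-7)) + 64 = 382590*98 + 64 = 37493820 + 64 = 37493884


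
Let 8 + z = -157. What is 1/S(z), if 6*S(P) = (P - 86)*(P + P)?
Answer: 1/13805 ≈ 7.2438e-5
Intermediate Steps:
z = -165 (z = -8 - 157 = -165)
S(P) = P*(-86 + P)/3 (S(P) = ((P - 86)*(P + P))/6 = ((-86 + P)*(2*P))/6 = (2*P*(-86 + P))/6 = P*(-86 + P)/3)
1/S(z) = 1/((⅓)*(-165)*(-86 - 165)) = 1/((⅓)*(-165)*(-251)) = 1/13805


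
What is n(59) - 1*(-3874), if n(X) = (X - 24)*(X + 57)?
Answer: 7934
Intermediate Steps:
n(X) = (-24 + X)*(57 + X)
n(59) - 1*(-3874) = (-1368 + 59² + 33*59) - 1*(-3874) = (-1368 + 3481 + 1947) + 3874 = 4060 + 3874 = 7934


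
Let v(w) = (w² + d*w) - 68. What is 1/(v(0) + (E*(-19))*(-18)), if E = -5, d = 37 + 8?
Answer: -1/1778 ≈ -0.00056243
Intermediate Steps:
d = 45
v(w) = -68 + w² + 45*w (v(w) = (w² + 45*w) - 68 = -68 + w² + 45*w)
1/(v(0) + (E*(-19))*(-18)) = 1/((-68 + 0² + 45*0) - 5*(-19)*(-18)) = 1/((-68 + 0 + 0) + 95*(-18)) = 1/(-68 - 1710) = 1/(-1778) = -1/1778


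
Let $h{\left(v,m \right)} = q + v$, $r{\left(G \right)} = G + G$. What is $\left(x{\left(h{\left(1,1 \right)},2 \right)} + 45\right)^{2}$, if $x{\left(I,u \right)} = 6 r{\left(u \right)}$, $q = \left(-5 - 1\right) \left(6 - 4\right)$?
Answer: $4761$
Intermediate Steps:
$r{\left(G \right)} = 2 G$
$q = -12$ ($q = \left(-6\right) 2 = -12$)
$h{\left(v,m \right)} = -12 + v$
$x{\left(I,u \right)} = 12 u$ ($x{\left(I,u \right)} = 6 \cdot 2 u = 12 u$)
$\left(x{\left(h{\left(1,1 \right)},2 \right)} + 45\right)^{2} = \left(12 \cdot 2 + 45\right)^{2} = \left(24 + 45\right)^{2} = 69^{2} = 4761$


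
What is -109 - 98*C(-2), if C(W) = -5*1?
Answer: 381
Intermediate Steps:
C(W) = -5
-109 - 98*C(-2) = -109 - 98*(-5) = -109 + 490 = 381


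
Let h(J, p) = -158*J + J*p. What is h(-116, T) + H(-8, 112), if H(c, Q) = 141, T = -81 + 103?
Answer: 15917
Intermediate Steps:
T = 22
h(-116, T) + H(-8, 112) = -116*(-158 + 22) + 141 = -116*(-136) + 141 = 15776 + 141 = 15917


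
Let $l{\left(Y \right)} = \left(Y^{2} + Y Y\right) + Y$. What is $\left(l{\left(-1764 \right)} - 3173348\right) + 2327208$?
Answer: $5375488$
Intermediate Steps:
$l{\left(Y \right)} = Y + 2 Y^{2}$ ($l{\left(Y \right)} = \left(Y^{2} + Y^{2}\right) + Y = 2 Y^{2} + Y = Y + 2 Y^{2}$)
$\left(l{\left(-1764 \right)} - 3173348\right) + 2327208 = \left(- 1764 \left(1 + 2 \left(-1764\right)\right) - 3173348\right) + 2327208 = \left(- 1764 \left(1 - 3528\right) - 3173348\right) + 2327208 = \left(\left(-1764\right) \left(-3527\right) - 3173348\right) + 2327208 = \left(6221628 - 3173348\right) + 2327208 = 3048280 + 2327208 = 5375488$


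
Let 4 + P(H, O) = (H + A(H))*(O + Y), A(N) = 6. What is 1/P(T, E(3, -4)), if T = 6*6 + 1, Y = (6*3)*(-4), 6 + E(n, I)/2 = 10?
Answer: -1/2756 ≈ -0.00036284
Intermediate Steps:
E(n, I) = 8 (E(n, I) = -12 + 2*10 = -12 + 20 = 8)
Y = -72 (Y = 18*(-4) = -72)
T = 37 (T = 36 + 1 = 37)
P(H, O) = -4 + (-72 + O)*(6 + H) (P(H, O) = -4 + (H + 6)*(O - 72) = -4 + (6 + H)*(-72 + O) = -4 + (-72 + O)*(6 + H))
1/P(T, E(3, -4)) = 1/(-436 - 72*37 + 6*8 + 37*8) = 1/(-436 - 2664 + 48 + 296) = 1/(-2756) = -1/2756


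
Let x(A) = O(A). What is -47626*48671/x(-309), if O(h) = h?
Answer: 2318005046/309 ≈ 7.5016e+6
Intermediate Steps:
x(A) = A
-47626*48671/x(-309) = -47626/((-309/48671)) = -47626/((-309*1/48671)) = -47626/(-309/48671) = -47626*(-48671/309) = 2318005046/309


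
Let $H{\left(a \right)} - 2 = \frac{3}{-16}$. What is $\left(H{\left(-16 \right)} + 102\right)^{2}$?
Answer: $\frac{2758921}{256} \approx 10777.0$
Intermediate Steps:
$H{\left(a \right)} = \frac{29}{16}$ ($H{\left(a \right)} = 2 + \frac{3}{-16} = 2 + 3 \left(- \frac{1}{16}\right) = 2 - \frac{3}{16} = \frac{29}{16}$)
$\left(H{\left(-16 \right)} + 102\right)^{2} = \left(\frac{29}{16} + 102\right)^{2} = \left(\frac{1661}{16}\right)^{2} = \frac{2758921}{256}$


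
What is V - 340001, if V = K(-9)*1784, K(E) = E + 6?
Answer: -345353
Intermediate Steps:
K(E) = 6 + E
V = -5352 (V = (6 - 9)*1784 = -3*1784 = -5352)
V - 340001 = -5352 - 340001 = -345353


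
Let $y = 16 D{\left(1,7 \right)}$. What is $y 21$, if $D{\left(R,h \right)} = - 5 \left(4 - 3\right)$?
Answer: $-1680$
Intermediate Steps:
$D{\left(R,h \right)} = -5$ ($D{\left(R,h \right)} = \left(-5\right) 1 = -5$)
$y = -80$ ($y = 16 \left(-5\right) = -80$)
$y 21 = \left(-80\right) 21 = -1680$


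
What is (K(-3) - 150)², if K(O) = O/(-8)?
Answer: 1432809/64 ≈ 22388.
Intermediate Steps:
K(O) = -O/8 (K(O) = O*(-⅛) = -O/8)
(K(-3) - 150)² = (-⅛*(-3) - 150)² = (3/8 - 150)² = (-1197/8)² = 1432809/64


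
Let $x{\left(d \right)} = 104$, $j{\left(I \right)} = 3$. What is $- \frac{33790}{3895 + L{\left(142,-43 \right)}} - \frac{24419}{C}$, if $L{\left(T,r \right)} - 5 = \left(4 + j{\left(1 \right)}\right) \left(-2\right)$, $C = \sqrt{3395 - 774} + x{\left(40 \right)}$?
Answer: $- \frac{5072850693}{15922885} + \frac{24419 \sqrt{2621}}{8195} \approx -166.04$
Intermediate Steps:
$C = 104 + \sqrt{2621}$ ($C = \sqrt{3395 - 774} + 104 = \sqrt{2621} + 104 = 104 + \sqrt{2621} \approx 155.2$)
$L{\left(T,r \right)} = -9$ ($L{\left(T,r \right)} = 5 + \left(4 + 3\right) \left(-2\right) = 5 + 7 \left(-2\right) = 5 - 14 = -9$)
$- \frac{33790}{3895 + L{\left(142,-43 \right)}} - \frac{24419}{C} = - \frac{33790}{3895 - 9} - \frac{24419}{104 + \sqrt{2621}} = - \frac{33790}{3886} - \frac{24419}{104 + \sqrt{2621}} = \left(-33790\right) \frac{1}{3886} - \frac{24419}{104 + \sqrt{2621}} = - \frac{16895}{1943} - \frac{24419}{104 + \sqrt{2621}}$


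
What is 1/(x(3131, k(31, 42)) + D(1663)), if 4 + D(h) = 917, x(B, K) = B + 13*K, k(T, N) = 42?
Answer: 1/4590 ≈ 0.00021786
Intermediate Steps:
D(h) = 913 (D(h) = -4 + 917 = 913)
1/(x(3131, k(31, 42)) + D(1663)) = 1/((3131 + 13*42) + 913) = 1/((3131 + 546) + 913) = 1/(3677 + 913) = 1/4590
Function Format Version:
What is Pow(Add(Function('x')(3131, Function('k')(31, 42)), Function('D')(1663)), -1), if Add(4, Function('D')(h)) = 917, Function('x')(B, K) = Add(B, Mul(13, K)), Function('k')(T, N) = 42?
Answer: Rational(1, 4590) ≈ 0.00021786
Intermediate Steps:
Function('D')(h) = 913 (Function('D')(h) = Add(-4, 917) = 913)
Pow(Add(Function('x')(3131, Function('k')(31, 42)), Function('D')(1663)), -1) = Pow(Add(Add(3131, Mul(13, 42)), 913), -1) = Pow(Add(Add(3131, 546), 913), -1) = Pow(Add(3677, 913), -1) = Pow(4590, -1) = Rational(1, 4590)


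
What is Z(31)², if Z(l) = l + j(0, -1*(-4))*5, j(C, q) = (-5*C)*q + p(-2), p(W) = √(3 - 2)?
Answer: 1296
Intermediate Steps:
p(W) = 1 (p(W) = √1 = 1)
j(C, q) = 1 - 5*C*q (j(C, q) = (-5*C)*q + 1 = -5*C*q + 1 = 1 - 5*C*q)
Z(l) = 5 + l (Z(l) = l + (1 - 5*0*(-1*(-4)))*5 = l + (1 - 5*0*4)*5 = l + (1 + 0)*5 = l + 1*5 = l + 5 = 5 + l)
Z(31)² = (5 + 31)² = 36² = 1296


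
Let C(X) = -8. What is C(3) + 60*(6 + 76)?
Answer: 4912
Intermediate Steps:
C(3) + 60*(6 + 76) = -8 + 60*(6 + 76) = -8 + 60*82 = -8 + 4920 = 4912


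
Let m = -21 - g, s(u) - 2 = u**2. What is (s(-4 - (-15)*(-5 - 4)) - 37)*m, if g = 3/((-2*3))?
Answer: -395363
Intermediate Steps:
s(u) = 2 + u**2
g = -1/2 (g = 3/(-6) = 3*(-1/6) = -1/2 ≈ -0.50000)
m = -41/2 (m = -21 - 1*(-1/2) = -21 + 1/2 = -41/2 ≈ -20.500)
(s(-4 - (-15)*(-5 - 4)) - 37)*m = ((2 + (-4 - (-15)*(-5 - 4))**2) - 37)*(-41/2) = ((2 + (-4 - (-15)*(-9))**2) - 37)*(-41/2) = ((2 + (-4 - 3*45)**2) - 37)*(-41/2) = ((2 + (-4 - 135)**2) - 37)*(-41/2) = ((2 + (-139)**2) - 37)*(-41/2) = ((2 + 19321) - 37)*(-41/2) = (19323 - 37)*(-41/2) = 19286*(-41/2) = -395363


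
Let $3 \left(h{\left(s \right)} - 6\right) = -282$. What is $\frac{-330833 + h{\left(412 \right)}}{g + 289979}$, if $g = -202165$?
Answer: $- \frac{3987}{1058} \approx -3.7684$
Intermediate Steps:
$h{\left(s \right)} = -88$ ($h{\left(s \right)} = 6 + \frac{1}{3} \left(-282\right) = 6 - 94 = -88$)
$\frac{-330833 + h{\left(412 \right)}}{g + 289979} = \frac{-330833 - 88}{-202165 + 289979} = - \frac{330921}{87814} = \left(-330921\right) \frac{1}{87814} = - \frac{3987}{1058}$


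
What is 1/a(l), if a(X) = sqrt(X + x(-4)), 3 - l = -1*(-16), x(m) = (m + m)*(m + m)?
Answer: sqrt(51)/51 ≈ 0.14003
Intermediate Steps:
x(m) = 4*m**2 (x(m) = (2*m)*(2*m) = 4*m**2)
l = -13 (l = 3 - (-1)*(-16) = 3 - 1*16 = 3 - 16 = -13)
a(X) = sqrt(64 + X) (a(X) = sqrt(X + 4*(-4)**2) = sqrt(X + 4*16) = sqrt(X + 64) = sqrt(64 + X))
1/a(l) = 1/(sqrt(64 - 13)) = 1/(sqrt(51)) = sqrt(51)/51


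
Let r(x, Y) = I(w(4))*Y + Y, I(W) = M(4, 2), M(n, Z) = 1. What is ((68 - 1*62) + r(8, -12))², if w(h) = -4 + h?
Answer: 324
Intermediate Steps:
I(W) = 1
r(x, Y) = 2*Y (r(x, Y) = 1*Y + Y = Y + Y = 2*Y)
((68 - 1*62) + r(8, -12))² = ((68 - 1*62) + 2*(-12))² = ((68 - 62) - 24)² = (6 - 24)² = (-18)² = 324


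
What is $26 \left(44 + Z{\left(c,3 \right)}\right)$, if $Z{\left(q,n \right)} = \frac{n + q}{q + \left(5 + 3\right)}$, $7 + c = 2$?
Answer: $\frac{3380}{3} \approx 1126.7$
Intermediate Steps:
$c = -5$ ($c = -7 + 2 = -5$)
$Z{\left(q,n \right)} = \frac{n + q}{8 + q}$ ($Z{\left(q,n \right)} = \frac{n + q}{q + 8} = \frac{n + q}{8 + q}$)
$26 \left(44 + Z{\left(c,3 \right)}\right) = 26 \left(44 + \frac{3 - 5}{8 - 5}\right) = 26 \left(44 + \frac{1}{3} \left(-2\right)\right) = 26 \left(44 - \frac{2}{3}\right) = 26 \cdot \frac{130}{3} = \frac{3380}{3}$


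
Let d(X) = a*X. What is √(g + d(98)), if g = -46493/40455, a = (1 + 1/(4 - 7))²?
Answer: 23*√14577285/13485 ≈ 6.5120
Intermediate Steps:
a = 4/9 (a = (1 + 1/(-3))² = (1 - ⅓)² = (⅔)² = 4/9 ≈ 0.44444)
g = -46493/40455 (g = -46493*1/40455 = -46493/40455 ≈ -1.1493)
d(X) = 4*X/9
√(g + d(98)) = √(-46493/40455 + (4/9)*98) = √(-46493/40455 + 392/9) = √(571849/13485) = 23*√14577285/13485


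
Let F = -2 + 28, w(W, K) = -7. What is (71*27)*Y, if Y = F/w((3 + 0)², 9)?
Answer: -49842/7 ≈ -7120.3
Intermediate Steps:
F = 26
Y = -26/7 (Y = 26/(-7) = 26*(-⅐) = -26/7 ≈ -3.7143)
(71*27)*Y = (71*27)*(-26/7) = 1917*(-26/7) = -49842/7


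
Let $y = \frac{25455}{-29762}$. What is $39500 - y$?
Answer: $\frac{1175624455}{29762} \approx 39501.0$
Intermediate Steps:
$y = - \frac{25455}{29762}$ ($y = 25455 \left(- \frac{1}{29762}\right) = - \frac{25455}{29762} \approx -0.85529$)
$39500 - y = 39500 - - \frac{25455}{29762} = 39500 + \frac{25455}{29762} = \frac{1175624455}{29762}$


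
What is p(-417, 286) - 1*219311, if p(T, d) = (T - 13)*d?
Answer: -342291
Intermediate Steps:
p(T, d) = d*(-13 + T) (p(T, d) = (-13 + T)*d = d*(-13 + T))
p(-417, 286) - 1*219311 = 286*(-13 - 417) - 1*219311 = 286*(-430) - 219311 = -122980 - 219311 = -342291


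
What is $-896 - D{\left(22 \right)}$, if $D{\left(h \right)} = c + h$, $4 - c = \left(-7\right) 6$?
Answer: $-964$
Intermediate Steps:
$c = 46$ ($c = 4 - \left(-7\right) 6 = 4 - -42 = 4 + 42 = 46$)
$D{\left(h \right)} = 46 + h$
$-896 - D{\left(22 \right)} = -896 - \left(46 + 22\right) = -896 - 68 = -964$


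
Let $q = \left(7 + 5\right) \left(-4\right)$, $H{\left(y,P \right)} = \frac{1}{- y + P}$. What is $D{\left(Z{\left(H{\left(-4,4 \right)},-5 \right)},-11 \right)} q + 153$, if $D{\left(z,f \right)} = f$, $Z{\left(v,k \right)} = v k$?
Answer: $681$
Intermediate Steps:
$H{\left(y,P \right)} = \frac{1}{P - y}$
$Z{\left(v,k \right)} = k v$
$q = -48$ ($q = 12 \left(-4\right) = -48$)
$D{\left(Z{\left(H{\left(-4,4 \right)},-5 \right)},-11 \right)} q + 153 = \left(-11\right) \left(-48\right) + 153 = 528 + 153 = 681$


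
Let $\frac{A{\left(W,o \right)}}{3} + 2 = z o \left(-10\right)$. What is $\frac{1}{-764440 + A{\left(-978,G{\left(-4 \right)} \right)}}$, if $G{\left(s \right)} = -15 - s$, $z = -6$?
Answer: $- \frac{1}{766426} \approx -1.3048 \cdot 10^{-6}$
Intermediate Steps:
$A{\left(W,o \right)} = -6 + 180 o$ ($A{\left(W,o \right)} = -6 + 3 - 6 o \left(-10\right) = -6 + 3 \cdot 60 o = -6 + 180 o$)
$\frac{1}{-764440 + A{\left(-978,G{\left(-4 \right)} \right)}} = \frac{1}{-764440 + \left(-6 + 180 \left(-15 - -4\right)\right)} = \frac{1}{-764440 + \left(-6 + 180 \left(-15 + 4\right)\right)} = \frac{1}{-764440 + \left(-6 + 180 \left(-11\right)\right)} = \frac{1}{-764440 - 1986} = \frac{1}{-766426} = - \frac{1}{766426}$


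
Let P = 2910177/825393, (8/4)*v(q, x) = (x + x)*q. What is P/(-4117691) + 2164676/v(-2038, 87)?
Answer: -42282262569239125/3463288880786697 ≈ -12.209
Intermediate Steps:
v(q, x) = q*x (v(q, x) = ((x + x)*q)/2 = ((2*x)*q)/2 = (2*q*x)/2 = q*x)
P = 970059/275131 (P = 2910177*(1/825393) = 970059/275131 ≈ 3.5258)
P/(-4117691) + 2164676/v(-2038, 87) = (970059/275131)/(-4117691) + 2164676/((-2038*87)) = (970059/275131)*(-1/4117691) + 2164676/(-177306) = -970059/1132904442521 + 2164676*(-1/177306) = -970059/1132904442521 - 37322/3057 = -42282262569239125/3463288880786697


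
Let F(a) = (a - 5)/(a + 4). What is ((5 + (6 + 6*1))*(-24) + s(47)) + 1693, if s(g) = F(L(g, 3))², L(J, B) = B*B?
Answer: 217181/169 ≈ 1285.1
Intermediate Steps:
L(J, B) = B²
F(a) = (-5 + a)/(4 + a)
s(g) = 16/169 (s(g) = ((-5 + 3²)/(4 + 3²))² = ((-5 + 9)/(4 + 9))² = (4/13)² = 16/169)
((5 + (6 + 6*1))*(-24) + s(47)) + 1693 = ((5 + (6 + 6*1))*(-24) + 16/169) + 1693 = ((5 + (6 + 6))*(-24) + 16/169) + 1693 = ((5 + 12)*(-24) + 16/169) + 1693 = (17*(-24) + 16/169) + 1693 = (-408 + 16/169) + 1693 = -68936/169 + 1693 = 217181/169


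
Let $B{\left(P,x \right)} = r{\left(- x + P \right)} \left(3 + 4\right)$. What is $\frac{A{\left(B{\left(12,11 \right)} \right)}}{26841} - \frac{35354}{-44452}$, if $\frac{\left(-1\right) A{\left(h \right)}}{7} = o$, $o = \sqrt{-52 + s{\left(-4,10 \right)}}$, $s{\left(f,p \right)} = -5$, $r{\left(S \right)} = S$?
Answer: $\frac{17677}{22226} - \frac{7 i \sqrt{57}}{26841} \approx 0.79533 - 0.001969 i$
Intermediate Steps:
$B{\left(P,x \right)} = - 7 x + 7 P$ ($B{\left(P,x \right)} = \left(- x + P\right) \left(3 + 4\right) = \left(P - x\right) 7 = - 7 x + 7 P$)
$o = i \sqrt{57}$ ($o = \sqrt{-52 - 5} = \sqrt{-57} = i \sqrt{57} \approx 7.5498 i$)
$A{\left(h \right)} = - 7 i \sqrt{57}$
$\frac{A{\left(B{\left(12,11 \right)} \right)}}{26841} - \frac{35354}{-44452} = \frac{\left(-7\right) i \sqrt{57}}{26841} - \frac{35354}{-44452} = - 7 i \sqrt{57} \cdot \frac{1}{26841} - - \frac{17677}{22226} = - \frac{7 i \sqrt{57}}{26841} + \frac{17677}{22226} = \frac{17677}{22226} - \frac{7 i \sqrt{57}}{26841}$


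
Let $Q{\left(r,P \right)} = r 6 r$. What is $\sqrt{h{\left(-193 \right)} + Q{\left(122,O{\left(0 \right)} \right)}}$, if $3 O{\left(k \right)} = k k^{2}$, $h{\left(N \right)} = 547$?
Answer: $\sqrt{89851} \approx 299.75$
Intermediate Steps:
$O{\left(k \right)} = \frac{k^{3}}{3}$ ($O{\left(k \right)} = \frac{k k^{2}}{3} = \frac{k^{3}}{3}$)
$Q{\left(r,P \right)} = 6 r^{2}$ ($Q{\left(r,P \right)} = 6 r r = 6 r^{2}$)
$\sqrt{h{\left(-193 \right)} + Q{\left(122,O{\left(0 \right)} \right)}} = \sqrt{547 + 6 \cdot 122^{2}} = \sqrt{547 + 6 \cdot 14884} = \sqrt{547 + 89304} = \sqrt{89851}$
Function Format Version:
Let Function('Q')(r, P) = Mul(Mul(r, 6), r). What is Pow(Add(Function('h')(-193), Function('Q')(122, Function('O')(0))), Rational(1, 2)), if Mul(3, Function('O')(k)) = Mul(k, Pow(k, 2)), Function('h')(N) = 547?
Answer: Pow(89851, Rational(1, 2)) ≈ 299.75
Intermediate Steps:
Function('O')(k) = Mul(Rational(1, 3), Pow(k, 3)) (Function('O')(k) = Mul(Rational(1, 3), Mul(k, Pow(k, 2))) = Mul(Rational(1, 3), Pow(k, 3)))
Function('Q')(r, P) = Mul(6, Pow(r, 2)) (Function('Q')(r, P) = Mul(Mul(6, r), r) = Mul(6, Pow(r, 2)))
Pow(Add(Function('h')(-193), Function('Q')(122, Function('O')(0))), Rational(1, 2)) = Pow(Add(547, Mul(6, Pow(122, 2))), Rational(1, 2)) = Pow(Add(547, Mul(6, 14884)), Rational(1, 2)) = Pow(Add(547, 89304), Rational(1, 2)) = Pow(89851, Rational(1, 2))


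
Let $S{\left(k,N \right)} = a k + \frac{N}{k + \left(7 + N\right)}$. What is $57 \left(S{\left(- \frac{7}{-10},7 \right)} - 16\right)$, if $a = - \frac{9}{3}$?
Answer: $- \frac{70319}{70} \approx -1004.6$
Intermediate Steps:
$a = -3$ ($a = \left(-9\right) \frac{1}{3} = -3$)
$S{\left(k,N \right)} = - 3 k + \frac{N}{7 + N + k}$ ($S{\left(k,N \right)} = - 3 k + \frac{N}{k + \left(7 + N\right)} = - 3 k + \frac{N}{7 + N + k}$)
$57 \left(S{\left(- \frac{7}{-10},7 \right)} - 16\right) = 57 \left(\frac{7 - 21 \left(- \frac{7}{-10}\right) - 3 \left(- \frac{7}{-10}\right)^{2} - 21 \left(- \frac{7}{-10}\right)}{7 + 7 - \frac{7}{-10}} - 16\right) = 57 \left(\frac{7 - 21 \left(\left(-7\right) \left(- \frac{1}{10}\right)\right) - 3 \left(\left(-7\right) \left(- \frac{1}{10}\right)\right)^{2} - 21 \left(\left(-7\right) \left(- \frac{1}{10}\right)\right)}{7 + 7 - - \frac{7}{10}} - 16\right) = 57 \left(\frac{7 - \frac{147}{10} - 3 \left(\frac{7}{10}\right)^{2} - 21 \cdot \frac{7}{10}}{7 + 7 + \frac{7}{10}} - 16\right) = 57 \left(\frac{7 - \frac{147}{10} - \frac{147}{100} - \frac{147}{10}}{\frac{147}{10}} - 16\right) = 57 \left(\frac{10 \left(7 - \frac{147}{10} - \frac{147}{100} - \frac{147}{10}\right)}{147} - 16\right) = 57 \left(\frac{10}{147} \left(- \frac{2387}{100}\right) - 16\right) = 57 \left(- \frac{341}{210} - 16\right) = 57 \left(- \frac{3701}{210}\right) = - \frac{70319}{70}$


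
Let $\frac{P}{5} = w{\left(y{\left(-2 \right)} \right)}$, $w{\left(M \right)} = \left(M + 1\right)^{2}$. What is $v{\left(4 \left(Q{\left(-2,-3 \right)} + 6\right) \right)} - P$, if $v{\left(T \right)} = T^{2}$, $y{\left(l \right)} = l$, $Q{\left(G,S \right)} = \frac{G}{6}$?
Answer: $\frac{4579}{9} \approx 508.78$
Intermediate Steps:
$Q{\left(G,S \right)} = \frac{G}{6}$ ($Q{\left(G,S \right)} = G \frac{1}{6} = \frac{G}{6}$)
$w{\left(M \right)} = \left(1 + M\right)^{2}$
$P = 5$ ($P = 5 \left(1 - 2\right)^{2} = 5 \left(-1\right)^{2} = 5 \cdot 1 = 5$)
$v{\left(4 \left(Q{\left(-2,-3 \right)} + 6\right) \right)} - P = \left(4 \left(\frac{1}{6} \left(-2\right) + 6\right)\right)^{2} - 5 = \left(4 \left(- \frac{1}{3} + 6\right)\right)^{2} - 5 = \left(4 \cdot \frac{17}{3}\right)^{2} - 5 = \left(\frac{68}{3}\right)^{2} - 5 = \frac{4624}{9} - 5 = \frac{4579}{9}$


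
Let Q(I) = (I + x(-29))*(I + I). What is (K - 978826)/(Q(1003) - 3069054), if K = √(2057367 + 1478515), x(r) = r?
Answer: 489413/557605 - √3535882/1115210 ≈ 0.87602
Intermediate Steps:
K = √3535882 ≈ 1880.4
Q(I) = 2*I*(-29 + I) (Q(I) = (I - 29)*(I + I) = (-29 + I)*(2*I) = 2*I*(-29 + I))
(K - 978826)/(Q(1003) - 3069054) = (√3535882 - 978826)/(2*1003*(-29 + 1003) - 3069054) = (-978826 + √3535882)/(2*1003*974 - 3069054) = (-978826 + √3535882)/(1953844 - 3069054) = (-978826 + √3535882)/(-1115210) = (-978826 + √3535882)*(-1/1115210) = 489413/557605 - √3535882/1115210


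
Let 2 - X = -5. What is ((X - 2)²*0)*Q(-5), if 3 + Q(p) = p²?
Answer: 0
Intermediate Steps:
X = 7 (X = 2 - 1*(-5) = 2 + 5 = 7)
Q(p) = -3 + p²
((X - 2)²*0)*Q(-5) = ((7 - 2)²*0)*(-3 + (-5)²) = (5²*0)*(-3 + 25) = (25*0)*22 = 0*22 = 0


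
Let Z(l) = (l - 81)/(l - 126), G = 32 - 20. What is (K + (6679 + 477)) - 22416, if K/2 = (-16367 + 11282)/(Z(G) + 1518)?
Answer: -880995280/57707 ≈ -15267.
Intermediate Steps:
G = 12
Z(l) = (-81 + l)/(-126 + l)
K = -386460/57707 (K = 2*((-16367 + 11282)/((-81 + 12)/(-126 + 12) + 1518)) = 2*(-5085/(-69/(-114) + 1518)) = 2*(-5085/(-1/114*(-69) + 1518)) = 2*(-5085/(23/38 + 1518)) = 2*(-5085/57707/38) = 2*(-5085*38/57707) = 2*(-193230/57707) = -386460/57707 ≈ -6.6969)
(K + (6679 + 477)) - 22416 = (-386460/57707 + (6679 + 477)) - 22416 = (-386460/57707 + 7156) - 22416 = 412564832/57707 - 22416 = -880995280/57707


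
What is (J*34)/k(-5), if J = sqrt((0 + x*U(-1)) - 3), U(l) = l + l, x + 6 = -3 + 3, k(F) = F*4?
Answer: -51/10 ≈ -5.1000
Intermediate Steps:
k(F) = 4*F
x = -6 (x = -6 + (-3 + 3) = -6 + 0 = -6)
U(l) = 2*l
J = 3 (J = sqrt((0 - 12*(-1)) - 3) = sqrt((0 - 6*(-2)) - 3) = sqrt((0 + 12) - 3) = sqrt(12 - 3) = sqrt(9) = 3)
(J*34)/k(-5) = (3*34)/((4*(-5))) = 102/(-20) = 102*(-1/20) = -51/10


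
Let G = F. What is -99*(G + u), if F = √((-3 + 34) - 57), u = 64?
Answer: -6336 - 99*I*√26 ≈ -6336.0 - 504.8*I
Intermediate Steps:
F = I*√26 (F = √(31 - 57) = √(-26) = I*√26 ≈ 5.099*I)
G = I*√26 ≈ 5.099*I
-99*(G + u) = -99*(I*√26 + 64) = -99*(64 + I*√26) = -6336 - 99*I*√26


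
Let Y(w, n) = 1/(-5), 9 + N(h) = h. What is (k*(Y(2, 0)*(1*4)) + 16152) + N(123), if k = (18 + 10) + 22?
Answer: 16226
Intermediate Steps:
N(h) = -9 + h
Y(w, n) = -1/5
k = 50 (k = 28 + 22 = 50)
(k*(Y(2, 0)*(1*4)) + 16152) + N(123) = (50*(-4/5) + 16152) + (-9 + 123) = (50*(-1/5*4) + 16152) + 114 = (50*(-4/5) + 16152) + 114 = (-40 + 16152) + 114 = 16112 + 114 = 16226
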